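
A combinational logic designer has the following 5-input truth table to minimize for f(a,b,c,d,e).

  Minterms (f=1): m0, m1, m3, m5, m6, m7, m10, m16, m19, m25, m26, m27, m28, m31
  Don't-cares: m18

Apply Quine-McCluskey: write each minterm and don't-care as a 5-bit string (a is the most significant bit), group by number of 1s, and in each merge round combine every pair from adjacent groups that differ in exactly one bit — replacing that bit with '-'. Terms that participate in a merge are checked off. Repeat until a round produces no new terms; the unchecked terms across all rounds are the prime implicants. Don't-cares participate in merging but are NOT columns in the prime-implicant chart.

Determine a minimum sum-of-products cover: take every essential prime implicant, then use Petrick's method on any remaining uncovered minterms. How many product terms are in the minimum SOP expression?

[col 0] 00000*, 00001*, 00011*, 00101*, 00110*, 00111*, 01010*, 10000*, 10010*, 10011*, 11001*, 11010*, 11011*, 11100, 11111*
[col 1] -0000, -0011, -1010, 00-01*, 00-11*, 000-1*, 0000-, 001-1*, 0011-, 1-010*, 1-011*, 100-0, 1001-*, 11-11, 110-1, 1101-*
[col 2] 00--1, 1-01-
Prime implicants: -0000, -0011, -1010, 00--1, 0000-, 0011-, 1-01-, 100-0, 11-11, 110-1, 11100
PI chart (minterm → PIs covering it):
  0 | -0000,0000-
  1 | 00--1,0000-
  3 | -0011,00--1
  5 | 00--1  (sole → essential)
  6 | 0011-  (sole → essential)
  7 | 00--1,0011-
  10 | -1010  (sole → essential)
  16 | -0000,100-0
  19 | -0011,1-01-
  25 | 110-1  (sole → essential)
  26 | -1010,1-01-
  27 | 1-01-,11-11,110-1
  28 | 11100  (sole → essential)
  31 | 11-11  (sole → essential)
Essential prime implicants: -1010, 00--1, 0011-, 11-11, 110-1, 11100
Petrick residual → -0000, -0011
Minimum SOP uses 8 PIs: b'c'd'e' + b'c'de + bc'de' + a'b'e + a'b'cd + abde + abc'e + abcd'e'

8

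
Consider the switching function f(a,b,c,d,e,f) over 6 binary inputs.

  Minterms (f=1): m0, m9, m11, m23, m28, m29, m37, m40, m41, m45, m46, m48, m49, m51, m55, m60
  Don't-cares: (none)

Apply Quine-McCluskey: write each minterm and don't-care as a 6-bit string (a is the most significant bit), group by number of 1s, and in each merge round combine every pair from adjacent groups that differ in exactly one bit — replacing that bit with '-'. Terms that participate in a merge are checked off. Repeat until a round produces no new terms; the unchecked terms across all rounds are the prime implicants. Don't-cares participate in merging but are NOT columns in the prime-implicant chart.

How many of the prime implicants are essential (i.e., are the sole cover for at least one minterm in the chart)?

Round 0: 000000 001001✓ 001011✓ 010111✓ 011100✓ 011101✓ 100101✓ 101000✓ 101001✓ 101101✓ 101110 110000✓ 110001✓ 110011✓ 110111✓ 111100✓
Round 1: -01001 -10111 -11100 0010-1 01110- 10-101 101-01 10100- 110-11 1100-1 11000-
PIs = {-01001, -10111, -11100, 000000, 0010-1, 01110-, 10-101, 101-01, 10100-, 101110, 110-11, 1100-1, 11000-}
Coverage chart:
  m0: 000000 ←essential
  m9: -01001,0010-1
  m11: 0010-1 ←essential
  m23: -10111 ←essential
  m28: -11100,01110-
  m29: 01110- ←essential
  m37: 10-101 ←essential
  m40: 10100- ←essential
  m41: -01001,101-01,10100-
  m45: 10-101,101-01
  m46: 101110 ←essential
  m48: 11000- ←essential
  m49: 1100-1,11000-
  m51: 110-11,1100-1
  m55: -10111,110-11
  m60: -11100 ←essential
Essential: -10111, -11100, 000000, 0010-1, 01110-, 10-101, 10100-, 101110, 11000-

9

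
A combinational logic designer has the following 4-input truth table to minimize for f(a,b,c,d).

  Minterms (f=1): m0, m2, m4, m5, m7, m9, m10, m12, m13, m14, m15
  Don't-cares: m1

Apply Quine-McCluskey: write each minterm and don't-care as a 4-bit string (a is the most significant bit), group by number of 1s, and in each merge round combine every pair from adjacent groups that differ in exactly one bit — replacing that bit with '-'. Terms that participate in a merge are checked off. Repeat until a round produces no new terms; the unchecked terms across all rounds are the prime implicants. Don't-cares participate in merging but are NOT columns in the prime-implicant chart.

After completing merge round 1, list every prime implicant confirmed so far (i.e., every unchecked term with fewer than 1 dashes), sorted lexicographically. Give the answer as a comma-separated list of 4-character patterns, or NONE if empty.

NONE

size-2^0 implicants → 0000(✓)  0001(✓)  0010(✓)  0100(✓)  0101(✓)  0111(✓)  1001(✓)  1010(✓)  1100(✓)  1101(✓)  1110(✓)  1111(✓)
size-2^1 implicants → -001(✓)  -010  -100(✓)  -101(✓)  -111(✓)  0-00(✓)  0-01(✓)  00-0  000-(✓)  01-1(✓)  010-(✓)  1-01(✓)  1-10  11-0(✓)  11-1(✓)  110-(✓)  111-(✓)
size-2^2 implicants → --01  -1-1  -10-  0-0-  11--
Unchecked terms (primes): --01, -010, -1-1, -10-, 0-0-, 00-0, 1-10, 11--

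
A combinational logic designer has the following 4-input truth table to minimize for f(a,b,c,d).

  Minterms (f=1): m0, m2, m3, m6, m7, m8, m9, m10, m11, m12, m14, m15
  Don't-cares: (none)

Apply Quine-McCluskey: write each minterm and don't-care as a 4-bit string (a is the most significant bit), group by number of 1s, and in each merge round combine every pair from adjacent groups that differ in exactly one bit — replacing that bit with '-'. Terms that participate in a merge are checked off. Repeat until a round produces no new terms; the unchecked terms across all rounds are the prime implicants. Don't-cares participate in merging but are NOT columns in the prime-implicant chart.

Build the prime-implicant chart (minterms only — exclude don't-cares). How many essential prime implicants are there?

4

size-2^0 implicants → 0000(✓)  0010(✓)  0011(✓)  0110(✓)  0111(✓)  1000(✓)  1001(✓)  1010(✓)  1011(✓)  1100(✓)  1110(✓)  1111(✓)
size-2^1 implicants → -000(✓)  -010(✓)  -011(✓)  -110(✓)  -111(✓)  0-10(✓)  0-11(✓)  00-0(✓)  001-(✓)  011-(✓)  1-00(✓)  1-10(✓)  1-11(✓)  10-0(✓)  10-1(✓)  100-(✓)  101-(✓)  11-0(✓)  111-(✓)
size-2^2 implicants → --10(✓)  --11(✓)  -0-0  -01-(✓)  -11-(✓)  0-1-(✓)  1--0  1-1-(✓)  10--
size-2^3 implicants → --1-
Unchecked terms (primes): --1-, -0-0, 1--0, 10--
Minterm coverage:
  m0 ⊆ -0-0 [E]
  m2 ⊆ --1-,-0-0
  m3 ⊆ --1- [E]
  m6 ⊆ --1- [E]
  m7 ⊆ --1- [E]
  m8 ⊆ -0-0,1--0,10--
  m9 ⊆ 10-- [E]
  m10 ⊆ --1-,-0-0,1--0,10--
  m11 ⊆ --1-,10--
  m12 ⊆ 1--0 [E]
  m14 ⊆ --1-,1--0
  m15 ⊆ --1- [E]
E = {--1-, -0-0, 1--0, 10--}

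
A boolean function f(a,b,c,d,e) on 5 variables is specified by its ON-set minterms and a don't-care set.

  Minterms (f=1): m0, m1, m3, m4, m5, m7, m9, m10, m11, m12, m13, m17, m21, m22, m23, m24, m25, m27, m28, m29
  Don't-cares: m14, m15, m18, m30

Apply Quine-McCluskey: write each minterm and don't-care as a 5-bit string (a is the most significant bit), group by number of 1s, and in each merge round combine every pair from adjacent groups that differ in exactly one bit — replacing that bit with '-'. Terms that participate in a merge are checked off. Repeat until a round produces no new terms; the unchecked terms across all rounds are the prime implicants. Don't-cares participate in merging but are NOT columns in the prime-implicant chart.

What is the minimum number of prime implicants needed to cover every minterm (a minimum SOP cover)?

8

Round 0: 00000✓ 00001✓ 00011✓ 00100✓ 00101✓ 00111✓ 01001✓ 01010✓ 01011✓ 01100✓ 01101✓ 01110✓ 01111✓ 10001✓ 10010✓ 10101✓ 10110✓ 10111✓ 11000✓ 11001✓ 11011✓ 11100✓ 11101✓ 11110✓
Round 1: -0001✓ -0101✓ -0111✓ -1001✓ -1011✓ -1100✓ -1101✓ -1110✓ 0-001✓ 0-011✓ 0-100✓ 0-101✓ 0-111✓ 00-00✓ 00-01✓ 00-11✓ 000-1✓ 0000-✓ 001-1✓ 0010-✓ 01-01✓ 01-10✓ 01-11✓ 010-1✓ 0101-✓ 011-0✓ 011-1✓ 0110-✓ 0111-✓ 1-001✓ 1-101✓ 1-110 10-01✓ 10-10 101-1✓ 1011- 11-00✓ 11-01✓ 110-1✓ 1100-✓ 111-0✓ 1110-✓
Round 2: --001✓ --101✓ -0-01✓ -01-1 -1-01✓ -10-1 -11-0 -110- 0--01✓ 0--11✓ 0-0-1✓ 0-1-1✓ 0-10- 00--1✓ 00-0- 01--1✓ 01-1- 011-- 1--01✓ 11-0-
Round 3: ---01 0---1
PIs = {---01, -01-1, -10-1, -11-0, -110-, 0---1, 0-10-, 00-0-, 01-1-, 011--, 1-110, 10-10, 1011-, 11-0-}
Coverage chart:
  m0: 00-0- ←essential
  m1: ---01,0---1,00-0-
  m3: 0---1 ←essential
  m4: 0-10-,00-0-
  m5: ---01,-01-1,0---1,0-10-,00-0-
  m7: -01-1,0---1
  m9: ---01,-10-1,0---1
  m10: 01-1- ←essential
  m11: -10-1,0---1,01-1-
  m12: -11-0,-110-,0-10-,011--
  m13: ---01,-110-,0---1,0-10-,011--
  m17: ---01 ←essential
  m21: ---01,-01-1
  m22: 1-110,10-10,1011-
  m23: -01-1,1011-
  m24: 11-0- ←essential
  m25: ---01,-10-1,11-0-
  m27: -10-1 ←essential
  m28: -11-0,-110-,11-0-
  m29: ---01,-110-,11-0-
Essential: ---01, -10-1, 0---1, 00-0-, 01-1-, 11-0-
Petrick residual → -11-0, 1011-
Min cover (8 terms): d'e + bc'e + bce' + a'e + a'b'd' + a'bd + ab'cd + abd'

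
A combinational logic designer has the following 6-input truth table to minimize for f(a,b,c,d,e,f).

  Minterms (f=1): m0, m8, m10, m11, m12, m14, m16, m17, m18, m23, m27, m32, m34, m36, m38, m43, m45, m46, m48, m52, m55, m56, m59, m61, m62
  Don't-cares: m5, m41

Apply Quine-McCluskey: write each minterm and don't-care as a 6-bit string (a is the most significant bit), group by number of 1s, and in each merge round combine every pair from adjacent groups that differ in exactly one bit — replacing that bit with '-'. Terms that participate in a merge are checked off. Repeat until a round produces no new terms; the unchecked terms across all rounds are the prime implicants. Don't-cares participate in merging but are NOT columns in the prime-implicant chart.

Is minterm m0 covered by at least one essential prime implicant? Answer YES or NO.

[col 0] 000000*, 000101, 001000*, 001010*, 001011*, 001100*, 001110*, 010000*, 010001*, 010010*, 010111*, 011011*, 100000*, 100010*, 100100*, 100110*, 101001*, 101011*, 101101*, 101110*, 110000*, 110100*, 110111*, 111000*, 111011*, 111101*, 111110*
[col 1] -00000*, -01011*, -01110, -10000*, -10111, -11011*, 0-0000*, 0-1011*, 00-000, 001-00*, 001-10*, 0010-0*, 00101-, 0011-0*, 0100-0, 01000-, 1-0000*, 1-0100*, 1-1011*, 1-1101, 1-1110, 10-110, 100-00*, 100-10*, 1000-0*, 1001-0*, 101-01, 1010-1, 11-000, 110-00*
[col 2] --0000, --1011, 001--0, 1-0-00, 100--0
Prime implicants: --0000, --1011, -01110, -10111, 00-000, 000101, 001--0, 00101-, 0100-0, 01000-, 1-0-00, 1-1101, 1-1110, 10-110, 100--0, 101-01, 1010-1, 11-000
PI chart (minterm → PIs covering it):
  0 | --0000,00-000
  8 | 00-000,001--0
  10 | 001--0,00101-
  11 | --1011,00101-
  12 | 001--0  (sole → essential)
  14 | -01110,001--0
  16 | --0000,0100-0,01000-
  17 | 01000-  (sole → essential)
  18 | 0100-0  (sole → essential)
  23 | -10111  (sole → essential)
  27 | --1011  (sole → essential)
  32 | --0000,1-0-00,100--0
  34 | 100--0  (sole → essential)
  36 | 1-0-00,100--0
  38 | 10-110,100--0
  43 | --1011,1010-1
  45 | 1-1101,101-01
  46 | -01110,1-1110,10-110
  48 | --0000,1-0-00,11-000
  52 | 1-0-00  (sole → essential)
  55 | -10111  (sole → essential)
  56 | 11-000  (sole → essential)
  59 | --1011  (sole → essential)
  61 | 1-1101  (sole → essential)
  62 | 1-1110  (sole → essential)
Essential prime implicants: --1011, -10111, 001--0, 0100-0, 01000-, 1-0-00, 1-1101, 1-1110, 100--0, 11-000

NO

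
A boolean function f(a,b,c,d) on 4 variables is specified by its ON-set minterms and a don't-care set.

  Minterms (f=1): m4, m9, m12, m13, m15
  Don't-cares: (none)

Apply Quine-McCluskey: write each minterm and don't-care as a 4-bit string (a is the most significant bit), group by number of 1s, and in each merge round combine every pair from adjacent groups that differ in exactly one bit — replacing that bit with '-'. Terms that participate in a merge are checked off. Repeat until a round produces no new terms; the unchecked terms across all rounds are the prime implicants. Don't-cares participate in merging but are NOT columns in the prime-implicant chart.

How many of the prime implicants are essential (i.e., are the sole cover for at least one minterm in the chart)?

size-2^0 implicants → 0100(✓)  1001(✓)  1100(✓)  1101(✓)  1111(✓)
size-2^1 implicants → -100  1-01  11-1  110-
Unchecked terms (primes): -100, 1-01, 11-1, 110-
Minterm coverage:
  m4 ⊆ -100 [E]
  m9 ⊆ 1-01 [E]
  m12 ⊆ -100,110-
  m13 ⊆ 1-01,11-1,110-
  m15 ⊆ 11-1 [E]
E = {-100, 1-01, 11-1}

3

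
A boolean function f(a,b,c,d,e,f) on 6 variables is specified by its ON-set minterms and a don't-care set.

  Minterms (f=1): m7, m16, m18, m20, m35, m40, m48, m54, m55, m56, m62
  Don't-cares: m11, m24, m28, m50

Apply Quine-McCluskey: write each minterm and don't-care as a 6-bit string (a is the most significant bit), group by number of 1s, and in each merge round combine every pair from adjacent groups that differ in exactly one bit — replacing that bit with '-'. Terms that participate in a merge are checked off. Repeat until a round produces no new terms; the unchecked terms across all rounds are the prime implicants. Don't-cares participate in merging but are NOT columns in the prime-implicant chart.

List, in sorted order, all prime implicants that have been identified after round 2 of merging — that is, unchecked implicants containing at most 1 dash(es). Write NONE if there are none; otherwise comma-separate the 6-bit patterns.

000111, 001011, 1-1000, 100011, 11-110, 110-10, 11011-

Round 0: 000111 001011 010000✓ 010010✓ 010100✓ 011000✓ 011100✓ 100011 101000✓ 110000✓ 110010✓ 110110✓ 110111✓ 111000✓ 111110✓
Round 1: -10000✓ -10010✓ -11000✓ 01-000✓ 01-100✓ 010-00✓ 0100-0✓ 011-00✓ 1-1000 11-000✓ 11-110 110-10 1100-0✓ 11011-
Round 2: -1-000 -100-0 01--00
PIs = {-1-000, -100-0, 000111, 001011, 01--00, 1-1000, 100011, 11-110, 110-10, 11011-}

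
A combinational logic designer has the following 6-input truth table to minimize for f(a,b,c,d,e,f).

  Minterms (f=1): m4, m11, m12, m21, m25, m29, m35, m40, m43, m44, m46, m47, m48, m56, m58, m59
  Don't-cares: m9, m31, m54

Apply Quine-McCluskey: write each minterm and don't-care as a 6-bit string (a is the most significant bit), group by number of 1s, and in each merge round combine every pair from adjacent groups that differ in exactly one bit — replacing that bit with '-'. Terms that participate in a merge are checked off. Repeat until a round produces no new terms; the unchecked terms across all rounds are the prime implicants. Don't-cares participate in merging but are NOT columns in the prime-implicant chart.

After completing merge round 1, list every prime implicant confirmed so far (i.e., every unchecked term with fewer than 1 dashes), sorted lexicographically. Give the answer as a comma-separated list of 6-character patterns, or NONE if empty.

110110

size-2^0 implicants → 000100(✓)  001001(✓)  001011(✓)  001100(✓)  010101(✓)  011001(✓)  011101(✓)  011111(✓)  100011(✓)  101000(✓)  101011(✓)  101100(✓)  101110(✓)  101111(✓)  110000(✓)  110110  111000(✓)  111010(✓)  111011(✓)
size-2^1 implicants → -01011  -01100  0-1001  00-100  0010-1  01-101  011-01  0111-1  1-1000  1-1011  10-011  101-00  101-11  1011-0  10111-  11-000  1110-0  11101-
Unchecked terms (primes): -01011, -01100, 0-1001, 00-100, 0010-1, 01-101, 011-01, 0111-1, 1-1000, 1-1011, 10-011, 101-00, 101-11, 1011-0, 10111-, 11-000, 110110, 1110-0, 11101-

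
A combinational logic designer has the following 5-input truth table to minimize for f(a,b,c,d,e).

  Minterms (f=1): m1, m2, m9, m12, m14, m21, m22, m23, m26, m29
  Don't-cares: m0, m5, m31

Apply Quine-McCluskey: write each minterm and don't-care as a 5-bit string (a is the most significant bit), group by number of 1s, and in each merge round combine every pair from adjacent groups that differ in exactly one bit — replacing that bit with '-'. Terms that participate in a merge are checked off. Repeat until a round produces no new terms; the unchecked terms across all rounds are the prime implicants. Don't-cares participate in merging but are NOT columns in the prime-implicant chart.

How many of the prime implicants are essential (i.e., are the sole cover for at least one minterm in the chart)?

Round 0: 00000✓ 00001✓ 00010✓ 00101✓ 01001✓ 01100✓ 01110✓ 10101✓ 10110✓ 10111✓ 11010 11101✓ 11111✓
Round 1: -0101 0-001 00-01 000-0 0000- 011-0 1-101✓ 1-111✓ 101-1✓ 1011- 111-1✓
Round 2: 1-1-1
PIs = {-0101, 0-001, 00-01, 000-0, 0000-, 011-0, 1-1-1, 1011-, 11010}
Coverage chart:
  m1: 0-001,00-01,0000-
  m2: 000-0 ←essential
  m9: 0-001 ←essential
  m12: 011-0 ←essential
  m14: 011-0 ←essential
  m21: -0101,1-1-1
  m22: 1011- ←essential
  m23: 1-1-1,1011-
  m26: 11010 ←essential
  m29: 1-1-1 ←essential
Essential: 0-001, 000-0, 011-0, 1-1-1, 1011-, 11010

6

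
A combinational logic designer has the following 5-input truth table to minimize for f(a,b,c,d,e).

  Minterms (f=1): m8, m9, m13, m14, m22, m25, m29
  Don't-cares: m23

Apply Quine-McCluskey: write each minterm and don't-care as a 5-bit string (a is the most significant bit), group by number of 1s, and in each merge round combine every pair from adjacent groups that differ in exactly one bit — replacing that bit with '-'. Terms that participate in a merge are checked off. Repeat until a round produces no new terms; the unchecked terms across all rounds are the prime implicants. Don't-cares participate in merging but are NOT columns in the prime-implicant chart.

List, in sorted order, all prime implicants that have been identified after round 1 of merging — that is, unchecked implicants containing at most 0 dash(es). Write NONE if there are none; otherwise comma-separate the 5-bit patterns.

01110

size-2^0 implicants → 01000(✓)  01001(✓)  01101(✓)  01110  10110(✓)  10111(✓)  11001(✓)  11101(✓)
size-2^1 implicants → -1001(✓)  -1101(✓)  01-01(✓)  0100-  1011-  11-01(✓)
size-2^2 implicants → -1-01
Unchecked terms (primes): -1-01, 0100-, 01110, 1011-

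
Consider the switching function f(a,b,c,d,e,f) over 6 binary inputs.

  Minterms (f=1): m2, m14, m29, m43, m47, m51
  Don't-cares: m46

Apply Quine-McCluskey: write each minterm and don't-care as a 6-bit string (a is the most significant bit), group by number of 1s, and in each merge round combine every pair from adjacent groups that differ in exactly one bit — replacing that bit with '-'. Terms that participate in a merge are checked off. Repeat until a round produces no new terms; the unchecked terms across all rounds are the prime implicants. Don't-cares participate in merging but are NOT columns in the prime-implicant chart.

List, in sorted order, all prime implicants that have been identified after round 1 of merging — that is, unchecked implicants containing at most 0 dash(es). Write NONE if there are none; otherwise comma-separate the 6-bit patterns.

000010, 011101, 110011

[col 0] 000010, 001110*, 011101, 101011*, 101110*, 101111*, 110011
[col 1] -01110, 101-11, 10111-
Prime implicants: -01110, 000010, 011101, 101-11, 10111-, 110011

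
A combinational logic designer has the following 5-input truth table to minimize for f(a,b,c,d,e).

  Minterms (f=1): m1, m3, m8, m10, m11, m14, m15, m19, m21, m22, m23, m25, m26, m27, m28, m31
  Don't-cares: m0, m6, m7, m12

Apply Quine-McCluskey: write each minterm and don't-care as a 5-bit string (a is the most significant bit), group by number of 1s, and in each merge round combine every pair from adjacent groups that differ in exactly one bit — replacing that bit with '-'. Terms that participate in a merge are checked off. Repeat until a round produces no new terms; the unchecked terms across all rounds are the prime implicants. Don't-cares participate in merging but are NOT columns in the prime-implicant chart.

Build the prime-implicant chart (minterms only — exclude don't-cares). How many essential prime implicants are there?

[col 0] 00000*, 00001*, 00011*, 00110*, 00111*, 01000*, 01010*, 01011*, 01100*, 01110*, 01111*, 10011*, 10101*, 10110*, 10111*, 11001*, 11010*, 11011*, 11100*, 11111*
[col 1] -0011*, -0110*, -0111*, -1010*, -1011*, -1100, -1111*, 0-000, 0-011*, 0-110*, 0-111*, 00-11*, 000-1, 0000-, 0011-*, 01-00*, 01-10*, 01-11*, 010-0*, 0101-*, 011-0*, 0111-*, 1-011*, 1-111*, 10-11*, 101-1, 1011-*, 11-11*, 110-1, 1101-*
[col 2] --011*, --111*, -0-11*, -011-, -1-11*, -101-, 0--11*, 0-11-, 01--0, 01-1-, 1--11*
[col 3] ---11
Prime implicants: ---11, -011-, -101-, -1100, 0-000, 0-11-, 000-1, 0000-, 01--0, 01-1-, 101-1, 110-1
PI chart (minterm → PIs covering it):
  1 | 000-1,0000-
  3 | ---11,000-1
  8 | 0-000,01--0
  10 | -101-,01--0,01-1-
  11 | ---11,-101-,01-1-
  14 | 0-11-,01--0,01-1-
  15 | ---11,0-11-,01-1-
  19 | ---11  (sole → essential)
  21 | 101-1  (sole → essential)
  22 | -011-  (sole → essential)
  23 | ---11,-011-,101-1
  25 | 110-1  (sole → essential)
  26 | -101-  (sole → essential)
  27 | ---11,-101-,110-1
  28 | -1100  (sole → essential)
  31 | ---11  (sole → essential)
Essential prime implicants: ---11, -011-, -101-, -1100, 101-1, 110-1

6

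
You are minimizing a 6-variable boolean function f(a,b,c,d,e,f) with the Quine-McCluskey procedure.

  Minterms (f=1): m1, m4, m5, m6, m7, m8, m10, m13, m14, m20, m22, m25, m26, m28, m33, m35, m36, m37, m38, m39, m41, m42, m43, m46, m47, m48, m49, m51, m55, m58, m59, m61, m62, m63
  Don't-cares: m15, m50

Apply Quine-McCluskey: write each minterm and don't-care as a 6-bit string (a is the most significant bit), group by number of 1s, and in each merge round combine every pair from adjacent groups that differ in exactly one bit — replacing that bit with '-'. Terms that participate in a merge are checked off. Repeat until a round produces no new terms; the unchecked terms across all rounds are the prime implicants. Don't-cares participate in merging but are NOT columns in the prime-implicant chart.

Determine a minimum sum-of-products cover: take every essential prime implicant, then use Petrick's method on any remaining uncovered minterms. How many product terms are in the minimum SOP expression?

Round 0: 000001✓ 000100✓ 000101✓ 000110✓ 000111✓ 001000✓ 001010✓ 001101✓ 001110✓ 001111✓ 010100✓ 010110✓ 011001 011010✓ 011100✓ 100001✓ 100011✓ 100100✓ 100101✓ 100110✓ 100111✓ 101001✓ 101010✓ 101011✓ 101110✓ 101111✓ 110000✓ 110001✓ 110010✓ 110011✓ 110111✓ 111010✓ 111011✓ 111101✓ 111110✓ 111111✓
Round 1: -00001✓ -00100✓ -00101✓ -00110✓ -00111✓ -01010✓ -01110✓ -01111✓ -11010✓ 0-0100✓ 0-0110✓ 0-1010✓ 00-101✓ 00-110✓ 00-111✓ 000-01✓ 0001-0✓ 0001-1✓ 00010-✓ 00011-✓ 001-10✓ 0010-0 0011-1✓ 00111-✓ 01-100 0101-0✓ 1-0001✓ 1-0011✓ 1-0111✓ 1-1010✓ 1-1011✓ 1-1110✓ 1-1111✓ 10-001✓ 10-011✓ 10-110✓ 10-111✓ 100-01✓ 100-11✓ 1000-1✓ 1001-0✓ 1001-1✓ 10010-✓ 10011-✓ 101-10✓ 101-11✓ 1010-1✓ 10101-✓ 10111-✓ 11-010✓ 11-011✓ 11-111✓ 110-11✓ 1100-0✓ 1100-1✓ 11000-✓ 11001-✓ 111-10✓ 111-11✓ 11101-✓ 1111-1 11111-✓
Round 2: --1010 -0-110✓ -0-111✓ -00-01 -001-0✓ -001-1✓ -0010-✓ -0011-✓ -01-10 -0111-✓ 0-01-0 00-1-1 00-11-✓ 0001--✓ 1--011✓ 1--111✓ 1-0-11✓ 1-00-1 1-1-10✓ 1-1-11✓ 1-101-✓ 1-111-✓ 10--11✓ 10-0-1 10-11-✓ 100--1 1001--✓ 101-1-✓ 11--11✓ 11-01- 1100-- 111-1-✓
Round 3: -0-11- -001-- 1---11 1-1-1-
PIs = {--1010, -0-11-, -00-01, -001--, -01-10, 0-01-0, 00-1-1, 0010-0, 01-100, 011001, 1---11, 1-00-1, 1-1-1-, 10-0-1, 100--1, 11-01-, 1100--, 1111-1}
Coverage chart:
  m1: -00-01 ←essential
  m4: -001--,0-01-0
  m5: -00-01,-001--,00-1-1
  m6: -0-11-,-001--,0-01-0
  m7: -0-11-,-001--,00-1-1
  m8: 0010-0 ←essential
  m10: --1010,-01-10,0010-0
  m13: 00-1-1 ←essential
  m14: -0-11-,-01-10
  m20: 0-01-0,01-100
  m22: 0-01-0 ←essential
  m25: 011001 ←essential
  m26: --1010 ←essential
  m28: 01-100 ←essential
  m33: -00-01,1-00-1,10-0-1,100--1
  m35: 1---11,1-00-1,10-0-1,100--1
  m36: -001-- ←essential
  m37: -00-01,-001--,100--1
  m38: -0-11-,-001--
  m39: -0-11-,-001--,1---11,100--1
  m41: 10-0-1 ←essential
  m42: --1010,-01-10,1-1-1-
  m43: 1---11,1-1-1-,10-0-1
  m46: -0-11-,-01-10,1-1-1-
  m47: -0-11-,1---11,1-1-1-
  m48: 1100-- ←essential
  m49: 1-00-1,1100--
  m51: 1---11,1-00-1,11-01-,1100--
  m55: 1---11 ←essential
  m58: --1010,1-1-1-,11-01-
  m59: 1---11,1-1-1-,11-01-
  m61: 1111-1 ←essential
  m62: 1-1-1- ←essential
  m63: 1---11,1-1-1-,1111-1
Essential: --1010, -00-01, -001--, 0-01-0, 00-1-1, 0010-0, 01-100, 011001, 1---11, 1-1-1-, 10-0-1, 1100--, 1111-1
Petrick residual → -0-11-
Min cover (14 terms): cd'ef' + b'de + b'c'e'f + b'c'd + a'c'df' + a'b'df + a'b'cd'f' + a'bde'f' + a'bcd'e'f + aef + ace + ab'd'f + abc'd' + abcdf

14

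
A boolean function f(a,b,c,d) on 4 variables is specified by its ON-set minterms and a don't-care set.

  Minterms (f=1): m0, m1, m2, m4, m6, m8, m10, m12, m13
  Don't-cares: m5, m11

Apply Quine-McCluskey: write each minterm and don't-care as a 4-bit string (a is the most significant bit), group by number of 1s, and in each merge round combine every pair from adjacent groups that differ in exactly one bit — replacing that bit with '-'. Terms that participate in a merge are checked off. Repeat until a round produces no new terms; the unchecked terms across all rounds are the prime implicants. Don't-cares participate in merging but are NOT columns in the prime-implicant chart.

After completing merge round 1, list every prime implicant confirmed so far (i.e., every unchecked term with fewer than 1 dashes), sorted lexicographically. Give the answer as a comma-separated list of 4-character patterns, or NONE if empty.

NONE

size-2^0 implicants → 0000(✓)  0001(✓)  0010(✓)  0100(✓)  0101(✓)  0110(✓)  1000(✓)  1010(✓)  1011(✓)  1100(✓)  1101(✓)
size-2^1 implicants → -000(✓)  -010(✓)  -100(✓)  -101(✓)  0-00(✓)  0-01(✓)  0-10(✓)  00-0(✓)  000-(✓)  01-0(✓)  010-(✓)  1-00(✓)  10-0(✓)  101-  110-(✓)
size-2^2 implicants → --00  -0-0  -10-  0--0  0-0-
Unchecked terms (primes): --00, -0-0, -10-, 0--0, 0-0-, 101-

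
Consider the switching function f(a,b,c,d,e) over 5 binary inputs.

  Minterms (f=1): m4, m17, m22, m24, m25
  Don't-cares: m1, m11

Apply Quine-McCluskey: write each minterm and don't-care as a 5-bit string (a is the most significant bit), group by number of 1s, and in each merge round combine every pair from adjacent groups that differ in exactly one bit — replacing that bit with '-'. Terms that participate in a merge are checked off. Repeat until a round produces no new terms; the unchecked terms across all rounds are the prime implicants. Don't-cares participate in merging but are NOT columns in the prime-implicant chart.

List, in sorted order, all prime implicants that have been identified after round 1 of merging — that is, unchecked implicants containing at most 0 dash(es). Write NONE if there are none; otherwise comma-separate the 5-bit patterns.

[col 0] 00001*, 00100, 01011, 10001*, 10110, 11000*, 11001*
[col 1] -0001, 1-001, 1100-
Prime implicants: -0001, 00100, 01011, 1-001, 10110, 1100-

00100, 01011, 10110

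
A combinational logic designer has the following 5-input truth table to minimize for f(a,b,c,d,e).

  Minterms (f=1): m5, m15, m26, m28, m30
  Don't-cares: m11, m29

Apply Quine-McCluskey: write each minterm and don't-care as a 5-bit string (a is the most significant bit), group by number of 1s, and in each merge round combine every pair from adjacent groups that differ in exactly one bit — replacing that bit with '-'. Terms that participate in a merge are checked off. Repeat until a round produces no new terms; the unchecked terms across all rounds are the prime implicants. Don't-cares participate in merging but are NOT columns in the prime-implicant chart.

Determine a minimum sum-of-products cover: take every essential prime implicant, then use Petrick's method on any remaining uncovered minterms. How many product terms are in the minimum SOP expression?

size-2^0 implicants → 00101  01011(✓)  01111(✓)  11010(✓)  11100(✓)  11101(✓)  11110(✓)
size-2^1 implicants → 01-11  11-10  111-0  1110-
Unchecked terms (primes): 00101, 01-11, 11-10, 111-0, 1110-
Minterm coverage:
  m5 ⊆ 00101 [E]
  m15 ⊆ 01-11 [E]
  m26 ⊆ 11-10 [E]
  m28 ⊆ 111-0,1110-
  m30 ⊆ 11-10,111-0
E = {00101, 01-11, 11-10}
Petrick residual → 111-0
Cover = a'b'cd'e + a'bde + abde' + abce'  |cover|=4

4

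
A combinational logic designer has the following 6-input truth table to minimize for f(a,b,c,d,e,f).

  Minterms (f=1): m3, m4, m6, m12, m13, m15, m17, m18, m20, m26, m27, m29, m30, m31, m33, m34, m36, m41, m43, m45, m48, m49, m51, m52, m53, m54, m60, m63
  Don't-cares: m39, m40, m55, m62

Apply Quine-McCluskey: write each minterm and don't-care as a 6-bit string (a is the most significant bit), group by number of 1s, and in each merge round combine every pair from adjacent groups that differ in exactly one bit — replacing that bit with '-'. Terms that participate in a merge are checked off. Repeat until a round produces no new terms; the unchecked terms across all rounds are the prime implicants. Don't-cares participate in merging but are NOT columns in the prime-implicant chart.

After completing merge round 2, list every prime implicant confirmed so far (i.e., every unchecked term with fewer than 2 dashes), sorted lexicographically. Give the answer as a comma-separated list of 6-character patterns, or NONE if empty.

-01101, -10001, 00-100, 000011, 0001-0, 00110-, 01-010, 1-0001, 1-0111, 10-001, 100010, 101-01, 1010-1, 10100-

[col 0] 000011, 000100*, 000110*, 001100*, 001101*, 001111*, 010001*, 010010*, 010100*, 011010*, 011011*, 011101*, 011110*, 011111*, 100001*, 100010, 100100*, 100111*, 101000*, 101001*, 101011*, 101101*, 110000*, 110001*, 110011*, 110100*, 110101*, 110110*, 110111*, 111100*, 111110*, 111111*
[col 1] -00100*, -01101, -10001, -10100*, -11110*, -11111*, 0-0100*, 0-1101*, 0-1111*, 00-100, 0001-0, 0011-1*, 00110-, 01-010, 011-10*, 011-11*, 01101-*, 0111-1*, 01111-*, 1-0001, 1-0100*, 1-0111, 10-001, 101-01, 1010-1, 10100-, 11-100*, 11-110*, 11-111*, 110-00*, 110-01*, 110-11*, 1100-1*, 11000-*, 1101-0*, 1101-1*, 11010-*, 11011-*, 1111-0*, 11111-*
[col 2] --0100, -1111-, 0-11-1, 011-1-, 11-1-0, 11-11-, 110--1, 110-0-, 1101--
Prime implicants: --0100, -01101, -10001, -1111-, 0-11-1, 00-100, 000011, 0001-0, 00110-, 01-010, 011-1-, 1-0001, 1-0111, 10-001, 100010, 101-01, 1010-1, 10100-, 11-1-0, 11-11-, 110--1, 110-0-, 1101--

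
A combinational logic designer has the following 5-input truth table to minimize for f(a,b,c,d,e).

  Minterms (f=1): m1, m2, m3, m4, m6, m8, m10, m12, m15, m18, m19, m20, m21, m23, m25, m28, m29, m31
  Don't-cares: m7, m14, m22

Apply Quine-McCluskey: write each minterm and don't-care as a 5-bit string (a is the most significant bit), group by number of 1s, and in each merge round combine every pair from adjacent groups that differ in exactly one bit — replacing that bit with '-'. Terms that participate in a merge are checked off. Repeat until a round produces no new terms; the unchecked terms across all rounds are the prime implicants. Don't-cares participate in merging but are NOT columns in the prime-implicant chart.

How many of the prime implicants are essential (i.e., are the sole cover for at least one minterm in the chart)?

Round 0: 00001✓ 00010✓ 00011✓ 00100✓ 00110✓ 00111✓ 01000✓ 01010✓ 01100✓ 01110✓ 01111✓ 10010✓ 10011✓ 10100✓ 10101✓ 10110✓ 10111✓ 11001✓ 11100✓ 11101✓ 11111✓
Round 1: -0010✓ -0011✓ -0100✓ -0110✓ -0111✓ -1100✓ -1111✓ 0-010✓ 0-100✓ 0-110✓ 0-111✓ 00-10✓ 00-11✓ 000-1 0001-✓ 001-0✓ 0011-✓ 01-00✓ 01-10✓ 010-0✓ 011-0✓ 0111-✓ 1-100✓ 1-101✓ 1-111✓ 10-10✓ 10-11✓ 1001-✓ 101-0✓ 101-1✓ 1010-✓ 1011-✓ 11-01 111-1✓ 1110-✓
Round 2: --100 --111 -0-10✓ -0-11✓ -001-✓ -01-0 -011-✓ 0--10 0-1-0 0-11- 00-1-✓ 01--0 1-1-1 1-10- 10-1-✓ 101--
Round 3: -0-1-
PIs = {--100, --111, -0-1-, -01-0, 0--10, 0-1-0, 0-11-, 000-1, 01--0, 1-1-1, 1-10-, 101--, 11-01}
Coverage chart:
  m1: 000-1 ←essential
  m2: -0-1-,0--10
  m3: -0-1-,000-1
  m4: --100,-01-0,0-1-0
  m6: -0-1-,-01-0,0--10,0-1-0,0-11-
  m8: 01--0 ←essential
  m10: 0--10,01--0
  m12: --100,0-1-0,01--0
  m15: --111,0-11-
  m18: -0-1- ←essential
  m19: -0-1- ←essential
  m20: --100,-01-0,1-10-,101--
  m21: 1-1-1,1-10-,101--
  m23: --111,-0-1-,1-1-1,101--
  m25: 11-01 ←essential
  m28: --100,1-10-
  m29: 1-1-1,1-10-,11-01
  m31: --111,1-1-1
Essential: -0-1-, 000-1, 01--0, 11-01

4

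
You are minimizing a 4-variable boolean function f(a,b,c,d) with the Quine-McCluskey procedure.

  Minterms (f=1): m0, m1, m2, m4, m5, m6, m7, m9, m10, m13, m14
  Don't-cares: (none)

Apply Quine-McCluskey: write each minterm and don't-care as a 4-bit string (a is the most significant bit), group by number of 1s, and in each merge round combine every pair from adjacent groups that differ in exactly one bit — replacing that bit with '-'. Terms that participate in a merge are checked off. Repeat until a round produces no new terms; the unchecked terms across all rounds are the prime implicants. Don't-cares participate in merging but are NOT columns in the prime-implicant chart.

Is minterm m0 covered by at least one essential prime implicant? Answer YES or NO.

NO

[col 0] 0000*, 0001*, 0010*, 0100*, 0101*, 0110*, 0111*, 1001*, 1010*, 1101*, 1110*
[col 1] -001*, -010*, -101*, -110*, 0-00*, 0-01*, 0-10*, 00-0*, 000-*, 01-0*, 01-1*, 010-*, 011-*, 1-01*, 1-10*
[col 2] --01, --10, 0--0, 0-0-, 01--
Prime implicants: --01, --10, 0--0, 0-0-, 01--
PI chart (minterm → PIs covering it):
  0 | 0--0,0-0-
  1 | --01,0-0-
  2 | --10,0--0
  4 | 0--0,0-0-,01--
  5 | --01,0-0-,01--
  6 | --10,0--0,01--
  7 | 01--  (sole → essential)
  9 | --01  (sole → essential)
  10 | --10  (sole → essential)
  13 | --01  (sole → essential)
  14 | --10  (sole → essential)
Essential prime implicants: --01, --10, 01--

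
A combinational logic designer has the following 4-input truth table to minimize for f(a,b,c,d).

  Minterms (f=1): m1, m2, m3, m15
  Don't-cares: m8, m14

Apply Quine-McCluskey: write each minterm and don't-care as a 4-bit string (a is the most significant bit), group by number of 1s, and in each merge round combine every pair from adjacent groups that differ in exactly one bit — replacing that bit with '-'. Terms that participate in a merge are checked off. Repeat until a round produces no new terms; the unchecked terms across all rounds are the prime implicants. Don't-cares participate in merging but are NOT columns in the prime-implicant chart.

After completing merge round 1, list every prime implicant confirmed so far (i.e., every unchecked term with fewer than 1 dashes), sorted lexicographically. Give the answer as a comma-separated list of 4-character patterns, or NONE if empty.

1000

Round 0: 0001✓ 0010✓ 0011✓ 1000 1110✓ 1111✓
Round 1: 00-1 001- 111-
PIs = {00-1, 001-, 1000, 111-}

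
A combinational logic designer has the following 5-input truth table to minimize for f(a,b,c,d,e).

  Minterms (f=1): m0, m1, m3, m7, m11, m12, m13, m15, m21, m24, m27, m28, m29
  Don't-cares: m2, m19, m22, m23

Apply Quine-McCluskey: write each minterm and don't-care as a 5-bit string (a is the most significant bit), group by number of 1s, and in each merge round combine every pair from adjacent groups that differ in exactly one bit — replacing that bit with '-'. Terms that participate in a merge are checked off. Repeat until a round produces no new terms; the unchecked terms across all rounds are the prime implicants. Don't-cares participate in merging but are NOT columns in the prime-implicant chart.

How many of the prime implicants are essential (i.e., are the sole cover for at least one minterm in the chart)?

4

size-2^0 implicants → 00000(✓)  00001(✓)  00010(✓)  00011(✓)  00111(✓)  01011(✓)  01100(✓)  01101(✓)  01111(✓)  10011(✓)  10101(✓)  10110(✓)  10111(✓)  11000(✓)  11011(✓)  11100(✓)  11101(✓)
size-2^1 implicants → -0011(✓)  -0111(✓)  -1011(✓)  -1100(✓)  -1101(✓)  0-011(✓)  0-111(✓)  00-11(✓)  000-0(✓)  000-1(✓)  0000-(✓)  0001-(✓)  01-11(✓)  011-1  0110-(✓)  1-011(✓)  1-101  10-11(✓)  101-1  1011-  11-00  1110-(✓)
size-2^2 implicants → --011  -0-11  -110-  0--11  000--
Unchecked terms (primes): --011, -0-11, -110-, 0--11, 000--, 011-1, 1-101, 101-1, 1011-, 11-00
Minterm coverage:
  m0 ⊆ 000-- [E]
  m1 ⊆ 000-- [E]
  m3 ⊆ --011,-0-11,0--11,000--
  m7 ⊆ -0-11,0--11
  m11 ⊆ --011,0--11
  m12 ⊆ -110- [E]
  m13 ⊆ -110-,011-1
  m15 ⊆ 0--11,011-1
  m21 ⊆ 1-101,101-1
  m24 ⊆ 11-00 [E]
  m27 ⊆ --011 [E]
  m28 ⊆ -110-,11-00
  m29 ⊆ -110-,1-101
E = {--011, -110-, 000--, 11-00}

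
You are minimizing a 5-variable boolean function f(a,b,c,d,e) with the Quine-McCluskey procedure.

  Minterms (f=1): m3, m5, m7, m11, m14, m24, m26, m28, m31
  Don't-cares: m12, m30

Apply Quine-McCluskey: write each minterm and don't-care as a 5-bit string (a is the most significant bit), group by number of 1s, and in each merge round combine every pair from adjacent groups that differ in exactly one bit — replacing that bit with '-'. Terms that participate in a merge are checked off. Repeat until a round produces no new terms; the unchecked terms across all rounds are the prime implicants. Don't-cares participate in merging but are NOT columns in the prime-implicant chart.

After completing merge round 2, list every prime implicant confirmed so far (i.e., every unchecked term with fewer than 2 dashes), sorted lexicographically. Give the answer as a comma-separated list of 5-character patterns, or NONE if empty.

Round 0: 00011✓ 00101✓ 00111✓ 01011✓ 01100✓ 01110✓ 11000✓ 11010✓ 11100✓ 11110✓ 11111✓
Round 1: -1100✓ -1110✓ 0-011 00-11 001-1 011-0✓ 11-00✓ 11-10✓ 110-0✓ 111-0✓ 1111-
Round 2: -11-0 11--0
PIs = {-11-0, 0-011, 00-11, 001-1, 11--0, 1111-}

0-011, 00-11, 001-1, 1111-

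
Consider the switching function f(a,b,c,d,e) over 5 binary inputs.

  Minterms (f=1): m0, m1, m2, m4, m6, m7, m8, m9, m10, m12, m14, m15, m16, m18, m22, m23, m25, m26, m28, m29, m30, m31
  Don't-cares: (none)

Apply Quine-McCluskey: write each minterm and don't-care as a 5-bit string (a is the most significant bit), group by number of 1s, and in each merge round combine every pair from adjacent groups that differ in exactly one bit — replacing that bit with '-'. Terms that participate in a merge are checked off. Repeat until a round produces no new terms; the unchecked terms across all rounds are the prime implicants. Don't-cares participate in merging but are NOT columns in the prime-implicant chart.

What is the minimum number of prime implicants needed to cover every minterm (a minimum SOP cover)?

[col 0] 00000*, 00001*, 00010*, 00100*, 00110*, 00111*, 01000*, 01001*, 01010*, 01100*, 01110*, 01111*, 10000*, 10010*, 10110*, 10111*, 11001*, 11010*, 11100*, 11101*, 11110*, 11111*
[col 1] -0000*, -0010*, -0110*, -0111*, -1001, -1010*, -1100*, -1110*, -1111*, 0-000*, 0-001*, 0-010*, 0-100*, 0-110*, 0-111*, 00-00*, 00-10*, 000-0*, 0000-*, 001-0*, 0011-*, 01-00*, 01-10*, 010-0*, 0100-*, 011-0*, 0111-*, 1-010*, 1-110*, 1-111*, 10-10*, 100-0*, 1011-*, 11-01, 11-10*, 111-0*, 111-1*, 1110-*, 1111-*
[col 2] --010*, --110*, --111*, -0-10*, -00-0, -011-*, -1-10*, -11-0, -111-*, 0--00*, 0--10*, 0-0-0*, 0-00-, 0-1-0*, 0-11-*, 00--0*, 01--0*, 1--10*, 1-11-*, 111--
[col 3] ---10, --11-, 0---0
Prime implicants: ---10, --11-, -00-0, -1001, -11-0, 0---0, 0-00-, 11-01, 111--
PI chart (minterm → PIs covering it):
  0 | -00-0,0---0,0-00-
  1 | 0-00-  (sole → essential)
  2 | ---10,-00-0,0---0
  4 | 0---0  (sole → essential)
  6 | ---10,--11-,0---0
  7 | --11-  (sole → essential)
  8 | 0---0,0-00-
  9 | -1001,0-00-
  10 | ---10,0---0
  12 | -11-0,0---0
  14 | ---10,--11-,-11-0,0---0
  15 | --11-  (sole → essential)
  16 | -00-0  (sole → essential)
  18 | ---10,-00-0
  22 | ---10,--11-
  23 | --11-  (sole → essential)
  25 | -1001,11-01
  26 | ---10  (sole → essential)
  28 | -11-0,111--
  29 | 11-01,111--
  30 | ---10,--11-,-11-0,111--
  31 | --11-,111--
Essential prime implicants: ---10, --11-, -00-0, 0---0, 0-00-
Petrick residual → -1001, 111--
Minimum SOP uses 7 PIs: de' + cd + b'c'e' + bc'd'e + a'e' + a'c'd' + abc

7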